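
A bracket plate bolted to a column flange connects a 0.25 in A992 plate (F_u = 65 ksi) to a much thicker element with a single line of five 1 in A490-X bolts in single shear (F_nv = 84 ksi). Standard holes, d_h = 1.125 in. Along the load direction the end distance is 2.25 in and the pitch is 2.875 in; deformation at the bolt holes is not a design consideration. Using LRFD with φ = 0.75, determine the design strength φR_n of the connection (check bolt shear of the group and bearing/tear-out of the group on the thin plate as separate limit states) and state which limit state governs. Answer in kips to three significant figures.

Bolt shear: A_b = π·1²/4 = 0.7854 in²; R_n = 84 × 0.7854 × 5 × 1 = 329.9 kips → 0.75 × 329.9 = 247 kips.
Bearing (1.5 l_c t F_u ≤ 3.0 d t F_u): upper limit = 3.0·1·0.25·65 = 48.75 kips.
  Edge l_c = 2.25 − 1.125/2 = 1.688 → r_n = 41.13 kips; interior l_c = 2.875 − 1.125 = 1.75 → r_n = 42.66 kips.
  R_n,bearing = 1·41.13 + 4·42.66 = 211.8 kips → 0.75 × 211.8 = 159 kips.
Bearing governs: 159 kips.

159 kips (bearing governs)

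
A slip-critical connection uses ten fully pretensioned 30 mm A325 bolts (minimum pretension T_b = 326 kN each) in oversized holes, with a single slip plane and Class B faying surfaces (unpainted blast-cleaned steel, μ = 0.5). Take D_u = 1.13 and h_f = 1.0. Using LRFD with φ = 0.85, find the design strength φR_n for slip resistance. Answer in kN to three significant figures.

R_n = μ · D_u · h_f · T_b · n_s · n_b = 0.5 × 1.13 × 1.0 × 326 × 1 × 10 = 1842 kN.
Design strength φR_n = 0.85 × 1842 = 1570 kN.

1570 kN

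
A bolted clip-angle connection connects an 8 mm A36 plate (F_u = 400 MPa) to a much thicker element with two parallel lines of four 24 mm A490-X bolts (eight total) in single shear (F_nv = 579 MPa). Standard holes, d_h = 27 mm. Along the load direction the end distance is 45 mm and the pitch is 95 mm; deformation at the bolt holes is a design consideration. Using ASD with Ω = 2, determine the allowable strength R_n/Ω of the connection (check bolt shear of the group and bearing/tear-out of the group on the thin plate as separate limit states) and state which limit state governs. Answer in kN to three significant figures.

Bolt shear: A_b = π·24²/4 = 452.4 mm²; R_n = 579 × 452.4 × 8 × 1 / 1000 = 2095 kN → 2095 / 2 = 1050 kN.
Bearing (1.2 l_c t F_u ≤ 2.4 d t F_u): upper limit = 2.4·24·8·400 / 1000 = 184.3 kN.
  Edge l_c = 45 − 27/2 = 31.5 → r_n = 121 kN; interior l_c = 95 − 27 = 68 → r_n = 184.3 kN.
  R_n,bearing = 2·121 + 6·184.3 = 1348 kN → 1348 / 2 = 674 kN.
Bearing governs: 674 kN.

674 kN (bearing governs)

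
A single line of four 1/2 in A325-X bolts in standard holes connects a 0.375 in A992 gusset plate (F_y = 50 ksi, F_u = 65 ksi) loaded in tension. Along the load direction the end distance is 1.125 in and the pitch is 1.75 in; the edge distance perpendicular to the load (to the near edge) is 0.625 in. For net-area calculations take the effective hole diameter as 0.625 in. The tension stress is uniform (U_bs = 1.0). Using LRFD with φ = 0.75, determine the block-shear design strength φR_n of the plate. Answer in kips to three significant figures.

Shear plane L_v = 1.125 + 3·1.75 = 6.375 in; A_gv = 6.375 × 0.375 = 2.391 in².
A_nv = (6.375 − 3.5·0.625) × 0.375 = 1.57 in².
A_nt = (0.625 − 0.5·0.625) × 0.375 = 0.1172 in².
0.6 F_u A_nv = 61.24 kips; 0.6 F_y A_gv = 71.72 kips → shear rupture governs the shear term.
R_n = 61.24 + 1.0 × 65 × 0.1172 = 68.86 kips.
Design strength φR_n = 0.75 × 68.86 = 51.6 kips.

51.6 kips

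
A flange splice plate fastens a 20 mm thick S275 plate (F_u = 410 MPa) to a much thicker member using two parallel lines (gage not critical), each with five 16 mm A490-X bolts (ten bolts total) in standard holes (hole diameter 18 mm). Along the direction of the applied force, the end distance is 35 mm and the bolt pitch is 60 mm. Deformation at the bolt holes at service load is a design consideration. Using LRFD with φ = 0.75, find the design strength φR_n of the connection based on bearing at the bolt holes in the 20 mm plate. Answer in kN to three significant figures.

2270 kN

Per bolt r_n = 1.2 l_c t F_u ≤ 2.4 d t F_u; upper limit = 2.4 × 16 × 20 × 410 / 1000 = 314.9 kN.
Edge bolt: l_c = 35 − 18/2 = 26 mm → 1.2 × 26 × 20 × 410 / 1000 = 255.8 → r_n = 255.8 kN.
Interior bolts: l_c = 60 − 18 = 42 mm → 1.2 × 42 × 20 × 410 / 1000 = 413.3 → r_n = 314.9 kN.
R_n = 2 × 255.8 + 8 × 314.9 = 3031 kN.
Design strength φR_n = 0.75 × 3031 = 2270 kN.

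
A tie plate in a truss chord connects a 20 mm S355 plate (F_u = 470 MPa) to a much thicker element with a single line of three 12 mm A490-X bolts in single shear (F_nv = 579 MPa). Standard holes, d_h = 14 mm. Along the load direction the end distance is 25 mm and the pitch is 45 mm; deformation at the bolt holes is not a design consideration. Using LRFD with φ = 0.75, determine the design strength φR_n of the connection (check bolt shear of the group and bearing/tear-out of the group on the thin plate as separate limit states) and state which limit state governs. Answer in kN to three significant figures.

147 kN (bolt shear governs)

Bolt shear: A_b = π·12²/4 = 113.1 mm²; R_n = 579 × 113.1 × 3 × 1 / 1000 = 196.5 kN → 0.75 × 196.5 = 147 kN.
Bearing (1.5 l_c t F_u ≤ 3.0 d t F_u): upper limit = 3.0·12·20·470 / 1000 = 338.4 kN.
  Edge l_c = 25 − 14/2 = 18 → r_n = 253.8 kN; interior l_c = 45 − 14 = 31 → r_n = 338.4 kN.
  R_n,bearing = 1·253.8 + 2·338.4 = 930.6 kN → 0.75 × 930.6 = 698 kN.
Bolt shear governs: 147 kN.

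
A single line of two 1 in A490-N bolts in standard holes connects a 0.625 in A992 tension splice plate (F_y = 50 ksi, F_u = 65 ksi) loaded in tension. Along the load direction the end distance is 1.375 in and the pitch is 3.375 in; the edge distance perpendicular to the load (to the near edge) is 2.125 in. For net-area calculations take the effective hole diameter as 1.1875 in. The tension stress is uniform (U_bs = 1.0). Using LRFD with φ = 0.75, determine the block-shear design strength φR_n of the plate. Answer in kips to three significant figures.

101 kips

Shear plane L_v = 1.375 + 1·3.375 = 4.75 in; A_gv = 4.75 × 0.625 = 2.969 in².
A_nv = (4.75 − 1.5·1.1875) × 0.625 = 1.855 in².
A_nt = (2.125 − 0.5·1.1875) × 0.625 = 0.957 in².
0.6 F_u A_nv = 72.36 kips; 0.6 F_y A_gv = 89.06 kips → shear rupture governs the shear term.
R_n = 72.36 + 1.0 × 65 × 0.957 = 134.6 kips.
Design strength φR_n = 0.75 × 134.6 = 101 kips.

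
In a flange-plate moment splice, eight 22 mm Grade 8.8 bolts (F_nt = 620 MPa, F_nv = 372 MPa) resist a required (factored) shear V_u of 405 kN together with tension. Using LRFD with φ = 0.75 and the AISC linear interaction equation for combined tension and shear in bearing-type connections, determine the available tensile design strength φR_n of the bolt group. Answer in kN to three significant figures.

A_b = π·22²/4 = 380.1 mm²; f_rv = 405 × 1000 / (8 × 380.1) = 133.2 MPa.
F'_nt = 1.3 F_nt − (F_nt / φF_nv) f_rv = 1.3·620 − (620/(0.75·372))·133.2 = 510.1 MPa, capped at F_nt → F'_nt = 510.1 MPa.
R_n = F'_nt · A_b · n = 510.1 × 380.1 × 8 / 1000 = 1551 kN.
Design strength φR_n = 0.75 × 1551 = 1160 kN.

1160 kN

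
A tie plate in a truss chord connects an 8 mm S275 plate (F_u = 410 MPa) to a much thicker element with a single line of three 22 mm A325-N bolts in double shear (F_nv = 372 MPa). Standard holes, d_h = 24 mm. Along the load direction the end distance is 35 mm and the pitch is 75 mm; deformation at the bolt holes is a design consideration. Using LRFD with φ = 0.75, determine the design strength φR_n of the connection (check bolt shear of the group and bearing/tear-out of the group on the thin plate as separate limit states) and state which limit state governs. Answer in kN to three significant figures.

328 kN (bearing governs)

Bolt shear: A_b = π·22²/4 = 380.1 mm²; R_n = 372 × 380.1 × 3 × 2 / 1000 = 848.5 kN → 0.75 × 848.5 = 636 kN.
Bearing (1.2 l_c t F_u ≤ 2.4 d t F_u): upper limit = 2.4·22·8·410 / 1000 = 173.2 kN.
  Edge l_c = 35 − 24/2 = 23 → r_n = 90.53 kN; interior l_c = 75 − 24 = 51 → r_n = 173.2 kN.
  R_n,bearing = 1·90.53 + 2·173.2 = 436.9 kN → 0.75 × 436.9 = 328 kN.
Bearing governs: 328 kN.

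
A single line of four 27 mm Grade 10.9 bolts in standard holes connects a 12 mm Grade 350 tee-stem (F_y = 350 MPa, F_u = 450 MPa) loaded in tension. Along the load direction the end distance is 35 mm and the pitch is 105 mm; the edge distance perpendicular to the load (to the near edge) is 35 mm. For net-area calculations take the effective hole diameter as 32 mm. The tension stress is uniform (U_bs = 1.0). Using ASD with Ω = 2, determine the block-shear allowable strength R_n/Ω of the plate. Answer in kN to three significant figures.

Shear plane L_v = 35 + 3·105 = 350 mm; A_gv = 350 × 12 = 4200 mm².
A_nv = (350 − 3.5·32) × 12 = 2856 mm².
A_nt = (35 − 0.5·32) × 12 = 228 mm².
0.6 F_u A_nv = 771.1 kN; 0.6 F_y A_gv = 882 kN → shear rupture governs the shear term.
R_n = 771.1 + 1.0 × 450 × 228 / 1000 = 873.7 kN.
Allowable strength R_n/Ω = 873.7 / 2 = 437 kN.

437 kN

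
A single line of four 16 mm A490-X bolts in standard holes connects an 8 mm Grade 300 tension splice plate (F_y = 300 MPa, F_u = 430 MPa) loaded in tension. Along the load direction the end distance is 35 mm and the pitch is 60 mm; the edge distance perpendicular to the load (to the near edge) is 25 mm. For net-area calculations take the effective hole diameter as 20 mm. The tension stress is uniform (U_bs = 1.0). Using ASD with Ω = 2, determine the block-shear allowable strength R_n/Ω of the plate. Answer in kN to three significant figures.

Shear plane L_v = 35 + 3·60 = 215 mm; A_gv = 215 × 8 = 1720 mm².
A_nv = (215 − 3.5·20) × 8 = 1160 mm².
A_nt = (25 − 0.5·20) × 8 = 120 mm².
0.6 F_u A_nv = 299.3 kN; 0.6 F_y A_gv = 309.6 kN → shear rupture governs the shear term.
R_n = 299.3 + 1.0 × 430 × 120 / 1000 = 350.9 kN.
Allowable strength R_n/Ω = 350.9 / 2 = 175 kN.

175 kN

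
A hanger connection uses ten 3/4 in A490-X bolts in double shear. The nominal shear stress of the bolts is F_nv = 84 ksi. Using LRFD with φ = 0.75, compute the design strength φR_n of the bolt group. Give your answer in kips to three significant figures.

557 kips

A_b = π × 0.75² / 4 = 0.4418 in².
R_n = F_nv · A_b · n · n_s = 84 × 0.4418 × 10 × 2 = 742.2 kips.
Design strength φR_n = 0.75 × 742.2 = 557 kips.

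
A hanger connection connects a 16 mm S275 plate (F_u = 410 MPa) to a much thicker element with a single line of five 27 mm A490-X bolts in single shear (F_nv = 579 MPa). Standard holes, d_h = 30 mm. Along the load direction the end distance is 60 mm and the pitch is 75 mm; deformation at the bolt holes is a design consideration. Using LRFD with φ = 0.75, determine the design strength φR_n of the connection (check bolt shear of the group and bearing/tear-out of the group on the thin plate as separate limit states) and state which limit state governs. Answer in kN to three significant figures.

Bolt shear: A_b = π·27²/4 = 572.6 mm²; R_n = 579 × 572.6 × 5 × 1 / 1000 = 1658 kN → 0.75 × 1658 = 1240 kN.
Bearing (1.2 l_c t F_u ≤ 2.4 d t F_u): upper limit = 2.4·27·16·410 / 1000 = 425.1 kN.
  Edge l_c = 60 − 30/2 = 45 → r_n = 354.2 kN; interior l_c = 75 − 30 = 45 → r_n = 354.2 kN.
  R_n,bearing = 1·354.2 + 4·354.2 = 1771 kN → 0.75 × 1771 = 1330 kN.
Bolt shear governs: 1240 kN.

1240 kN (bolt shear governs)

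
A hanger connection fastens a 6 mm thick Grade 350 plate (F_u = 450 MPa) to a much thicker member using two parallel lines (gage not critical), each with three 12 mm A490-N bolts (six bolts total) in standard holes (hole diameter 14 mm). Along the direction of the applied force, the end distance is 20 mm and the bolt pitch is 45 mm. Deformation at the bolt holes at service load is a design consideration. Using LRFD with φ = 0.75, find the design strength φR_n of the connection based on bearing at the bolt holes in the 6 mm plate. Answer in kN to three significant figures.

296 kN

Per bolt r_n = 1.2 l_c t F_u ≤ 2.4 d t F_u; upper limit = 2.4 × 12 × 6 × 450 / 1000 = 77.76 kN.
Edge bolt: l_c = 20 − 14/2 = 13 mm → 1.2 × 13 × 6 × 450 / 1000 = 42.12 → r_n = 42.12 kN.
Interior bolts: l_c = 45 − 14 = 31 mm → 1.2 × 31 × 6 × 450 / 1000 = 100.4 → r_n = 77.76 kN.
R_n = 2 × 42.12 + 4 × 77.76 = 395.3 kN.
Design strength φR_n = 0.75 × 395.3 = 296 kN.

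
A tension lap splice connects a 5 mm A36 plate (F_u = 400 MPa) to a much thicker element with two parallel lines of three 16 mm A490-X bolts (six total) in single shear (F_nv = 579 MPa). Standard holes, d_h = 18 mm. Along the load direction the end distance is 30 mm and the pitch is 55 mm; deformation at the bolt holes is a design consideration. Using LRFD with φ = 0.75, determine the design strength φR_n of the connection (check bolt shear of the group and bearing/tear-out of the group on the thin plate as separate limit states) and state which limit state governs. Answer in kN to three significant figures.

306 kN (bearing governs)

Bolt shear: A_b = π·16²/4 = 201.1 mm²; R_n = 579 × 201.1 × 6 × 1 / 1000 = 698.5 kN → 0.75 × 698.5 = 524 kN.
Bearing (1.2 l_c t F_u ≤ 2.4 d t F_u): upper limit = 2.4·16·5·400 / 1000 = 76.8 kN.
  Edge l_c = 30 − 18/2 = 21 → r_n = 50.4 kN; interior l_c = 55 − 18 = 37 → r_n = 76.8 kN.
  R_n,bearing = 2·50.4 + 4·76.8 = 408 kN → 0.75 × 408 = 306 kN.
Bearing governs: 306 kN.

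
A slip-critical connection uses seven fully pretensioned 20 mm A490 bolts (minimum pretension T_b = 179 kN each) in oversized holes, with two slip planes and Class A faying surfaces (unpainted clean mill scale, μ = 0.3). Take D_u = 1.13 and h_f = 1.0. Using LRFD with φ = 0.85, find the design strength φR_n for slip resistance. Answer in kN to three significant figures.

722 kN

R_n = μ · D_u · h_f · T_b · n_s · n_b = 0.3 × 1.13 × 1.0 × 179 × 2 × 7 = 849.5 kN.
Design strength φR_n = 0.85 × 849.5 = 722 kN.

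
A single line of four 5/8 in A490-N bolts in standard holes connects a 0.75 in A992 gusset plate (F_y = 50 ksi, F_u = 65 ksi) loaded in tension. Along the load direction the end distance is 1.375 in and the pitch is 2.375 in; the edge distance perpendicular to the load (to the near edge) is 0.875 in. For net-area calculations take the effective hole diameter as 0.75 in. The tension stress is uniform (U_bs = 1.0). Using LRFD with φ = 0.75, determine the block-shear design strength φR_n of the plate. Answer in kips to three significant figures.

147 kips

Shear plane L_v = 1.375 + 3·2.375 = 8.5 in; A_gv = 8.5 × 0.75 = 6.375 in².
A_nv = (8.5 − 3.5·0.75) × 0.75 = 4.406 in².
A_nt = (0.875 − 0.5·0.75) × 0.75 = 0.375 in².
0.6 F_u A_nv = 171.8 kips; 0.6 F_y A_gv = 191.2 kips → shear rupture governs the shear term.
R_n = 171.8 + 1.0 × 65 × 0.375 = 196.2 kips.
Design strength φR_n = 0.75 × 196.2 = 147 kips.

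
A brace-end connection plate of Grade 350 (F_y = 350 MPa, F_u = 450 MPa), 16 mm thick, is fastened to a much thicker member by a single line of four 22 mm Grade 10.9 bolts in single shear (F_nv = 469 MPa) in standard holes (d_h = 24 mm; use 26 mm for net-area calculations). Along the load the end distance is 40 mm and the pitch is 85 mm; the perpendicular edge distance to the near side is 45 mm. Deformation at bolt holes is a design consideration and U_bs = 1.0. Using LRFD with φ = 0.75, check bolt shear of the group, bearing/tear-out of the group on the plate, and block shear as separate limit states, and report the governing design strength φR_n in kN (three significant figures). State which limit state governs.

535 kN (bolt shear governs)

Bolt shear: A_b = π·22²/4 = 380.1 mm²; R_n = 469 × 380.1 × 4 × 1 / 1000 = 713.1 kN → 0.75 × 713.1 = 535 kN.
Bearing: edge l_c = 28, r_n = 241.9 kN; interior l_c = 61, r_n = 380.2 kN; R_n = 241.9 + 3·380.2 = 1382 kN → 1040 kN.
Block shear: A_gv = 4720, A_nv = 3264, A_nt = 512 mm²; R_n = min(0.6F_uA_nv, 0.6F_yA_gv) + U_bs·F_u·A_nt = 1112 kN → 834 kN.
Bolt shear governs: 535 kN.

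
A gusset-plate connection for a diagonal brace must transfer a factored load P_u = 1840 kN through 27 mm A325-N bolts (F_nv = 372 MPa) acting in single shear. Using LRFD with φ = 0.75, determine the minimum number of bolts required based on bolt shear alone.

A_b = π·27²/4 = 572.6 mm².
Per-bolt design strength φR_n = 0.75 × 372 × 572.6 × 1 / 1000 = 159.7 kN.
n ≥ 1840 / 159.7 = 11.52 → use 12 bolts.

12 bolts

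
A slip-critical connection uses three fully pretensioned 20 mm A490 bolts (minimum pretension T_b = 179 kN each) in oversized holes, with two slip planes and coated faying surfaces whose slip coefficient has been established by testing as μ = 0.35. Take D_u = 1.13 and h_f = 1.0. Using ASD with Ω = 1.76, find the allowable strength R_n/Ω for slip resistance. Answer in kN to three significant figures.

241 kN

R_n = μ · D_u · h_f · T_b · n_s · n_b = 0.35 × 1.13 × 1.0 × 179 × 2 × 3 = 424.8 kN.
Allowable strength R_n/Ω = 424.8 / 1.76 = 241 kN.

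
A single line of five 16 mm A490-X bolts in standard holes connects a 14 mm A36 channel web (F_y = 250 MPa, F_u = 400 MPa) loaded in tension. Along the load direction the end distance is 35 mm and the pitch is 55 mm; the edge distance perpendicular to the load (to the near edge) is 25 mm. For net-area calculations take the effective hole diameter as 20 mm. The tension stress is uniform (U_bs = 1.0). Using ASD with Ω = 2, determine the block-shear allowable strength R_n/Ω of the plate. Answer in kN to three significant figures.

Shear plane L_v = 35 + 4·55 = 255 mm; A_gv = 255 × 14 = 3570 mm².
A_nv = (255 − 4.5·20) × 14 = 2310 mm².
A_nt = (25 − 0.5·20) × 14 = 210 mm².
0.6 F_u A_nv = 554.4 kN; 0.6 F_y A_gv = 535.5 kN → shear yielding governs the shear term.
R_n = 535.5 + 1.0 × 400 × 210 / 1000 = 619.5 kN.
Allowable strength R_n/Ω = 619.5 / 2 = 310 kN.

310 kN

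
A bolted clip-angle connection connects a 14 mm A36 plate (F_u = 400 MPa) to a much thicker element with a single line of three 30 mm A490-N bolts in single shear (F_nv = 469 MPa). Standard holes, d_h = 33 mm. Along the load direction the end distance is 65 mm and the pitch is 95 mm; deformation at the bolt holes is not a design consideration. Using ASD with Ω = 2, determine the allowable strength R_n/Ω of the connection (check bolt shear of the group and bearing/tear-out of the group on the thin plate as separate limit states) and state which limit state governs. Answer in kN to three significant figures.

Bolt shear: A_b = π·30²/4 = 706.9 mm²; R_n = 469 × 706.9 × 3 × 1 / 1000 = 994.5 kN → 994.5 / 2 = 497 kN.
Bearing (1.5 l_c t F_u ≤ 3.0 d t F_u): upper limit = 3.0·30·14·400 / 1000 = 504 kN.
  Edge l_c = 65 − 33/2 = 48.5 → r_n = 407.4 kN; interior l_c = 95 − 33 = 62 → r_n = 504 kN.
  R_n,bearing = 1·407.4 + 2·504 = 1415 kN → 1415 / 2 = 708 kN.
Bolt shear governs: 497 kN.

497 kN (bolt shear governs)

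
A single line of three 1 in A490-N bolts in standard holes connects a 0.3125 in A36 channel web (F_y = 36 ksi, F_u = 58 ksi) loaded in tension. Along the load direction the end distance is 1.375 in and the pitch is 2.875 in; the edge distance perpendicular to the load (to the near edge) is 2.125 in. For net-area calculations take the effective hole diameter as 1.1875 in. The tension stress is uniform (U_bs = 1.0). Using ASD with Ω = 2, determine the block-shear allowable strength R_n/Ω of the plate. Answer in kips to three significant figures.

Shear plane L_v = 1.375 + 2·2.875 = 7.125 in; A_gv = 7.125 × 0.3125 = 2.227 in².
A_nv = (7.125 − 2.5·1.1875) × 0.3125 = 1.299 in².
A_nt = (2.125 − 0.5·1.1875) × 0.3125 = 0.4785 in².
0.6 F_u A_nv = 45.2 kips; 0.6 F_y A_gv = 48.09 kips → shear rupture governs the shear term.
R_n = 45.2 + 1.0 × 58 × 0.4785 = 72.95 kips.
Allowable strength R_n/Ω = 72.95 / 2 = 36.5 kips.

36.5 kips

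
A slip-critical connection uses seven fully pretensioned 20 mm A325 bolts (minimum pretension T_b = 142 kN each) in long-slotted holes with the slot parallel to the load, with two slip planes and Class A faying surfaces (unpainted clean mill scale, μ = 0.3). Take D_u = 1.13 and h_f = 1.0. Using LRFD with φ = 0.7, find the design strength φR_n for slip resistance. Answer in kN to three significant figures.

R_n = μ · D_u · h_f · T_b · n_s · n_b = 0.3 × 1.13 × 1.0 × 142 × 2 × 7 = 673.9 kN.
Design strength φR_n = 0.7 × 673.9 = 472 kN.

472 kN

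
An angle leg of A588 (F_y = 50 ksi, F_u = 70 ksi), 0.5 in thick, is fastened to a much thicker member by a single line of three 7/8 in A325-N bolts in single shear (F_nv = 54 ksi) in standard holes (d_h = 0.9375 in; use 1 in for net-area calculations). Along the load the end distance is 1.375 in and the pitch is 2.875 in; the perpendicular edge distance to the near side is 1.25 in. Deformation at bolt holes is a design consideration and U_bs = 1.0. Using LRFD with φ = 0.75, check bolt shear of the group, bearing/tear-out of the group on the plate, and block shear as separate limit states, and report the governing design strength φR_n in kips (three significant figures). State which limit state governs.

73.1 kips (bolt shear governs)

Bolt shear: A_b = π·0.875²/4 = 0.6013 in²; R_n = 54 × 0.6013 × 3 × 1 = 97.41 kips → 0.75 × 97.41 = 73.1 kips.
Bearing: edge l_c = 0.9062, r_n = 38.06 kips; interior l_c = 1.938, r_n = 73.5 kips; R_n = 38.06 + 2·73.5 = 185.1 kips → 139 kips.
Block shear: A_gv = 3.562, A_nv = 2.312, A_nt = 0.375 in²; R_n = min(0.6F_uA_nv, 0.6F_yA_gv) + U_bs·F_u·A_nt = 123.4 kips → 92.5 kips.
Bolt shear governs: 73.1 kips.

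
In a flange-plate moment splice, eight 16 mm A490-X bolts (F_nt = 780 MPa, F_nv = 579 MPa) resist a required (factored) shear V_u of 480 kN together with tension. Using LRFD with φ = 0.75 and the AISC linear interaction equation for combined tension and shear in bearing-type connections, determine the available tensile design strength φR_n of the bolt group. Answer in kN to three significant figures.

577 kN

A_b = π·16²/4 = 201.1 mm²; f_rv = 480 × 1000 / (8 × 201.1) = 298.4 MPa.
F'_nt = 1.3 F_nt − (F_nt / φF_nv) f_rv = 1.3·780 − (780/(0.75·579))·298.4 = 478 MPa, capped at F_nt → F'_nt = 478 MPa.
R_n = F'_nt · A_b · n = 478 × 201.1 × 8 / 1000 = 768.8 kN.
Design strength φR_n = 0.75 × 768.8 = 577 kN.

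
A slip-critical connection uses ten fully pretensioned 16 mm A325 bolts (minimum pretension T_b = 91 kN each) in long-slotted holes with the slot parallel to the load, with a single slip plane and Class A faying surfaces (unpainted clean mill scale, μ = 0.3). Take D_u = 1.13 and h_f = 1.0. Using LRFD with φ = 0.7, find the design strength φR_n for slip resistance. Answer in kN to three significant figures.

R_n = μ · D_u · h_f · T_b · n_s · n_b = 0.3 × 1.13 × 1.0 × 91 × 1 × 10 = 308.5 kN.
Design strength φR_n = 0.7 × 308.5 = 216 kN.

216 kN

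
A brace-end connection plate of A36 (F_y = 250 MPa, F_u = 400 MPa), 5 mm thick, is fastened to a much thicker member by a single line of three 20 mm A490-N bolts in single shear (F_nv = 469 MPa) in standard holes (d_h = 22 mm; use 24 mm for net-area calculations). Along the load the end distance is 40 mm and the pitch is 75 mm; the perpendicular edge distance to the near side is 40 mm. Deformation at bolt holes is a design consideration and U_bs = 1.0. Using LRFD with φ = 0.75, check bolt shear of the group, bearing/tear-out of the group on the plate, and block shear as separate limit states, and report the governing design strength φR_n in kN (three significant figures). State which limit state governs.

Bolt shear: A_b = π·20²/4 = 314.2 mm²; R_n = 469 × 314.2 × 3 × 1 / 1000 = 442 kN → 0.75 × 442 = 332 kN.
Bearing: edge l_c = 29, r_n = 69.6 kN; interior l_c = 53, r_n = 96 kN; R_n = 69.6 + 2·96 = 261.6 kN → 196 kN.
Block shear: A_gv = 950, A_nv = 650, A_nt = 140 mm²; R_n = min(0.6F_uA_nv, 0.6F_yA_gv) + U_bs·F_u·A_nt = 198.5 kN → 149 kN.
Block shear governs: 149 kN.

149 kN (block shear governs)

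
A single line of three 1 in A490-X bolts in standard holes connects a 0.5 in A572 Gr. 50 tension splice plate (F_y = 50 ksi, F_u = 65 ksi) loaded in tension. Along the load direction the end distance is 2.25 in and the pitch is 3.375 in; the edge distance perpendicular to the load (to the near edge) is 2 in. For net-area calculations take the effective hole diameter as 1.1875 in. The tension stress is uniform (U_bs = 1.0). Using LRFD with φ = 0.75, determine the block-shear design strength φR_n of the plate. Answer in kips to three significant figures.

Shear plane L_v = 2.25 + 2·3.375 = 9 in; A_gv = 9 × 0.5 = 4.5 in².
A_nv = (9 − 2.5·1.1875) × 0.5 = 3.016 in².
A_nt = (2 − 0.5·1.1875) × 0.5 = 0.7031 in².
0.6 F_u A_nv = 117.6 kips; 0.6 F_y A_gv = 135 kips → shear rupture governs the shear term.
R_n = 117.6 + 1.0 × 65 × 0.7031 = 163.3 kips.
Design strength φR_n = 0.75 × 163.3 = 122 kips.

122 kips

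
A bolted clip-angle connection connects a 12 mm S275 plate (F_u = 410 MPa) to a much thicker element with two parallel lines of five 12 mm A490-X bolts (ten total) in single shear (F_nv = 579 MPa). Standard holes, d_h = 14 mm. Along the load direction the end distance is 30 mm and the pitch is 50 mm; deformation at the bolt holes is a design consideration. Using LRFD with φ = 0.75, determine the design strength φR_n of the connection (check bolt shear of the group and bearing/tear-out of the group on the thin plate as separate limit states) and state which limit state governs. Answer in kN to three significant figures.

491 kN (bolt shear governs)

Bolt shear: A_b = π·12²/4 = 113.1 mm²; R_n = 579 × 113.1 × 10 × 1 / 1000 = 654.8 kN → 0.75 × 654.8 = 491 kN.
Bearing (1.2 l_c t F_u ≤ 2.4 d t F_u): upper limit = 2.4·12·12·410 / 1000 = 141.7 kN.
  Edge l_c = 30 − 14/2 = 23 → r_n = 135.8 kN; interior l_c = 50 − 14 = 36 → r_n = 141.7 kN.
  R_n,bearing = 2·135.8 + 8·141.7 = 1405 kN → 0.75 × 1405 = 1050 kN.
Bolt shear governs: 491 kN.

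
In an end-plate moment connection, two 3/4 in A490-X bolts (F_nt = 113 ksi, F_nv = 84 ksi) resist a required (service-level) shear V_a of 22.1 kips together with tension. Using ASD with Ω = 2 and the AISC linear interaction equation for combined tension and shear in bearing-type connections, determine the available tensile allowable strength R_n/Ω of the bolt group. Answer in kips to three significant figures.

A_b = π·0.75²/4 = 0.4418 in²; f_rv = 22.1 / (2 × 0.4418) = 25.01 ksi.
F'_nt = 1.3 F_nt − (Ω F_nt / F_nv) f_rv = 1.3·113 − (2·113/84)·25.01 = 79.61 ksi, capped at F_nt → F'_nt = 79.61 ksi.
R_n = F'_nt · A_b · n = 79.61 × 0.4418 × 2 = 70.34 kips.
Allowable strength R_n/Ω = 70.34 / 2 = 35.2 kips.

35.2 kips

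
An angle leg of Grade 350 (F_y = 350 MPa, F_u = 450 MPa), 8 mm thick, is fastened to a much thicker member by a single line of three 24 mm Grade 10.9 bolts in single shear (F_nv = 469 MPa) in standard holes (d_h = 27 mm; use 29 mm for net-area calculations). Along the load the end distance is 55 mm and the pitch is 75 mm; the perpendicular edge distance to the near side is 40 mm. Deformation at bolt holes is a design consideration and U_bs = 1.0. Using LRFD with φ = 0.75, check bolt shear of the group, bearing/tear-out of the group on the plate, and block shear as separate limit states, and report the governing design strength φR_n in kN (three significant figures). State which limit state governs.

Bolt shear: A_b = π·24²/4 = 452.4 mm²; R_n = 469 × 452.4 × 3 × 1 / 1000 = 636.5 kN → 0.75 × 636.5 = 477 kN.
Bearing: edge l_c = 41.5, r_n = 179.3 kN; interior l_c = 48, r_n = 207.4 kN; R_n = 179.3 + 2·207.4 = 594 kN → 446 kN.
Block shear: A_gv = 1640, A_nv = 1060, A_nt = 204 mm²; R_n = min(0.6F_uA_nv, 0.6F_yA_gv) + U_bs·F_u·A_nt = 378 kN → 284 kN.
Block shear governs: 284 kN.

284 kN (block shear governs)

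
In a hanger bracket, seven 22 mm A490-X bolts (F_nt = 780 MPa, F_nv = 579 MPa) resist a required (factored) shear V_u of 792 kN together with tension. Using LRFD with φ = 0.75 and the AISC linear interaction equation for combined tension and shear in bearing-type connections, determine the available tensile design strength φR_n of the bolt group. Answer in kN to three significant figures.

A_b = π·22²/4 = 380.1 mm²; f_rv = 792 × 1000 / (7 × 380.1) = 297.6 MPa.
F'_nt = 1.3 F_nt − (F_nt / φF_nv) f_rv = 1.3·780 − (780/(0.75·579))·297.6 = 479.4 MPa, capped at F_nt → F'_nt = 479.4 MPa.
R_n = F'_nt · A_b · n = 479.4 × 380.1 × 7 / 1000 = 1276 kN.
Design strength φR_n = 0.75 × 1276 = 957 kN.

957 kN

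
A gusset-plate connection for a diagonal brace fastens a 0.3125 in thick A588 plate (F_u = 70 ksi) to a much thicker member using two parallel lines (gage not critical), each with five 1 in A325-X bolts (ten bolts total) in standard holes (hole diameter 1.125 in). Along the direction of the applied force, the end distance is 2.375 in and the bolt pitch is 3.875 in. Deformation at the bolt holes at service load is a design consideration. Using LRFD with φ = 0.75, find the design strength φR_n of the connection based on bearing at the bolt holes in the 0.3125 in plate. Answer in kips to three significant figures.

Per bolt r_n = 1.2 l_c t F_u ≤ 2.4 d t F_u; upper limit = 2.4 × 1 × 0.3125 × 70 = 52.5 kips.
Edge bolt: l_c = 2.375 − 1.125/2 = 1.812 in → 1.2 × 1.812 × 0.3125 × 70 = 47.58 → r_n = 47.58 kips.
Interior bolts: l_c = 3.875 − 1.125 = 2.75 in → 1.2 × 2.75 × 0.3125 × 70 = 72.19 → r_n = 52.5 kips.
R_n = 2 × 47.58 + 8 × 52.5 = 515.2 kips.
Design strength φR_n = 0.75 × 515.2 = 386 kips.

386 kips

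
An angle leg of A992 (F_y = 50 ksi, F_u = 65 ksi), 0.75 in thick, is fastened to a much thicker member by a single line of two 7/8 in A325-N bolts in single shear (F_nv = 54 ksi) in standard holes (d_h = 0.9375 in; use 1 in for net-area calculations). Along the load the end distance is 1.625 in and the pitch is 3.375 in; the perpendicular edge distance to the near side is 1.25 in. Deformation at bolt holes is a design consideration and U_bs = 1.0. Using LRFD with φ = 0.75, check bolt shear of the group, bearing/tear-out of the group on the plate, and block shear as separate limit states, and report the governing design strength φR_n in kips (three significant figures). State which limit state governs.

Bolt shear: A_b = π·0.875²/4 = 0.6013 in²; R_n = 54 × 0.6013 × 2 × 1 = 64.94 kips → 0.75 × 64.94 = 48.7 kips.
Bearing: edge l_c = 1.156, r_n = 67.64 kips; interior l_c = 2.438, r_n = 102.4 kips; R_n = 67.64 + 1·102.4 = 170 kips → 128 kips.
Block shear: A_gv = 3.75, A_nv = 2.625, A_nt = 0.5625 in²; R_n = min(0.6F_uA_nv, 0.6F_yA_gv) + U_bs·F_u·A_nt = 138.9 kips → 104 kips.
Bolt shear governs: 48.7 kips.

48.7 kips (bolt shear governs)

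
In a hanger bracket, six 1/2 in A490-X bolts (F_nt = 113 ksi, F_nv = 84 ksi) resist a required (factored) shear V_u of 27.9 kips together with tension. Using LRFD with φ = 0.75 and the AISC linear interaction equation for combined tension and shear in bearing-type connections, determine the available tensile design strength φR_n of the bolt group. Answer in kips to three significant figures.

92.3 kips

A_b = π·0.5²/4 = 0.1963 in²; f_rv = 27.9 / (6 × 0.1963) = 23.68 ksi.
F'_nt = 1.3 F_nt − (F_nt / φF_nv) f_rv = 1.3·113 − (113/(0.75·84))·23.68 = 104.4 ksi, capped at F_nt → F'_nt = 104.4 ksi.
R_n = F'_nt · A_b · n = 104.4 × 0.1963 × 6 = 123 kips.
Design strength φR_n = 0.75 × 123 = 92.3 kips.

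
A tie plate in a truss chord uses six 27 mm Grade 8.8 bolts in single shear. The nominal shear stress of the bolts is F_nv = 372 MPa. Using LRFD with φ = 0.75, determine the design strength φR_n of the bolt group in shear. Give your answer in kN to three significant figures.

958 kN

A_b = π × 27² / 4 = 572.6 mm².
R_n = F_nv · A_b · n · n_s = 372 × 572.6 × 6 × 1 / 1000 = 1278 kN.
Design strength φR_n = 0.75 × 1278 = 958 kN.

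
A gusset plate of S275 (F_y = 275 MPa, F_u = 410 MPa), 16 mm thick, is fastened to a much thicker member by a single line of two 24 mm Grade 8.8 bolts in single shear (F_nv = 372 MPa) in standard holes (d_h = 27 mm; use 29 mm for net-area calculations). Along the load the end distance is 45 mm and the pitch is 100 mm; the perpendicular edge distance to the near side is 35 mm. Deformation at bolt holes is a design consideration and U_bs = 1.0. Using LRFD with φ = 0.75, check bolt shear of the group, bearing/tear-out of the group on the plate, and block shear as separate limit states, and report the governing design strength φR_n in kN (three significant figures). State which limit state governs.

252 kN (bolt shear governs)

Bolt shear: A_b = π·24²/4 = 452.4 mm²; R_n = 372 × 452.4 × 2 × 1 / 1000 = 336.6 kN → 0.75 × 336.6 = 252 kN.
Bearing: edge l_c = 31.5, r_n = 248 kN; interior l_c = 73, r_n = 377.9 kN; R_n = 248 + 1·377.9 = 625.8 kN → 469 kN.
Block shear: A_gv = 2320, A_nv = 1624, A_nt = 328 mm²; R_n = min(0.6F_uA_nv, 0.6F_yA_gv) + U_bs·F_u·A_nt = 517.3 kN → 388 kN.
Bolt shear governs: 252 kN.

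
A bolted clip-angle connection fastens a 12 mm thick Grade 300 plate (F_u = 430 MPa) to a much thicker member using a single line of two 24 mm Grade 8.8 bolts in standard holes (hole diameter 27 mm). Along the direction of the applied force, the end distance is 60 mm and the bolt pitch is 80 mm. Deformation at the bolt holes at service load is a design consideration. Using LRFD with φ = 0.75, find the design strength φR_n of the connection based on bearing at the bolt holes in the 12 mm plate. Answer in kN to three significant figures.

Per bolt r_n = 1.2 l_c t F_u ≤ 2.4 d t F_u; upper limit = 2.4 × 24 × 12 × 430 / 1000 = 297.2 kN.
Edge bolt: l_c = 60 − 27/2 = 46.5 mm → 1.2 × 46.5 × 12 × 430 / 1000 = 287.9 → r_n = 287.9 kN.
Interior bolts: l_c = 80 − 27 = 53 mm → 1.2 × 53 × 12 × 430 / 1000 = 328.2 → r_n = 297.2 kN.
R_n = 1 × 287.9 + 1 × 297.2 = 585.1 kN.
Design strength φR_n = 0.75 × 585.1 = 439 kN.

439 kN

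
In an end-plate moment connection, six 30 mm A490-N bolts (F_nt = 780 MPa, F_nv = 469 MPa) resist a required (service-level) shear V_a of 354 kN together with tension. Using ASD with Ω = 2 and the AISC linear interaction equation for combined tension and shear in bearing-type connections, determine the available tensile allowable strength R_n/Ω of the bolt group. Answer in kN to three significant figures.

1560 kN

A_b = π·30²/4 = 706.9 mm²; f_rv = 354 × 1000 / (6 × 706.9) = 83.47 MPa.
F'_nt = 1.3 F_nt − (Ω F_nt / F_nv) f_rv = 1.3·780 − (2·780/469)·83.47 = 736.4 MPa, capped at F_nt → F'_nt = 736.4 MPa.
R_n = F'_nt · A_b · n = 736.4 × 706.9 × 6 / 1000 = 3123 kN.
Allowable strength R_n/Ω = 3123 / 2 = 1560 kN.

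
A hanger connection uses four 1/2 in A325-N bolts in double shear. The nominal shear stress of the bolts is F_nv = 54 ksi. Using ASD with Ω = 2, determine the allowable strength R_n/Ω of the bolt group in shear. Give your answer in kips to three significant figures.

A_b = π × 0.5² / 4 = 0.1963 in².
R_n = F_nv · A_b · n · n_s = 54 × 0.1963 × 4 × 2 = 84.82 kips.
Allowable strength R_n/Ω = 84.82 / 2 = 42.4 kips.

42.4 kips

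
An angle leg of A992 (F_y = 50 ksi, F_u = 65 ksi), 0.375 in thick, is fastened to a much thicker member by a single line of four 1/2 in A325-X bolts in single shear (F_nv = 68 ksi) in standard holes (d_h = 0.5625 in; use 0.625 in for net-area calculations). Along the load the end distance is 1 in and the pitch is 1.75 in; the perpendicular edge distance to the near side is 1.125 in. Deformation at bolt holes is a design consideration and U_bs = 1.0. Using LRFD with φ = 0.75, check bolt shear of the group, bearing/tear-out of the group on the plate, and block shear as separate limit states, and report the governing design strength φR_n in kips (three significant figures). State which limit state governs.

40.1 kips (bolt shear governs)

Bolt shear: A_b = π·0.5²/4 = 0.1963 in²; R_n = 68 × 0.1963 × 4 × 1 = 53.41 kips → 0.75 × 53.41 = 40.1 kips.
Bearing: edge l_c = 0.7188, r_n = 21.02 kips; interior l_c = 1.188, r_n = 29.25 kips; R_n = 21.02 + 3·29.25 = 108.8 kips → 81.6 kips.
Block shear: A_gv = 2.344, A_nv = 1.523, A_nt = 0.3047 in²; R_n = min(0.6F_uA_nv, 0.6F_yA_gv) + U_bs·F_u·A_nt = 79.22 kips → 59.4 kips.
Bolt shear governs: 40.1 kips.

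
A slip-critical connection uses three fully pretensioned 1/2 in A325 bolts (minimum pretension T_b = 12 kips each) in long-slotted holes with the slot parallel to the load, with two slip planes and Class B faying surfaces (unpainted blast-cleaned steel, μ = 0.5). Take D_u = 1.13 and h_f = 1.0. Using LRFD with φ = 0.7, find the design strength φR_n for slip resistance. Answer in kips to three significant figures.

28.5 kips

R_n = μ · D_u · h_f · T_b · n_s · n_b = 0.5 × 1.13 × 1.0 × 12 × 2 × 3 = 40.68 kips.
Design strength φR_n = 0.7 × 40.68 = 28.5 kips.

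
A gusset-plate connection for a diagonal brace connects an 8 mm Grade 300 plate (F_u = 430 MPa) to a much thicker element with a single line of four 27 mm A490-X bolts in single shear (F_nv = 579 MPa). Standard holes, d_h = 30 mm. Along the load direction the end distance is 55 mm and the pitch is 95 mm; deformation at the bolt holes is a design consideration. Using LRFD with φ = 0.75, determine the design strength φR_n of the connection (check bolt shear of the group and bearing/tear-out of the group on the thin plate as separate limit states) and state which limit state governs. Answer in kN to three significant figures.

625 kN (bearing governs)

Bolt shear: A_b = π·27²/4 = 572.6 mm²; R_n = 579 × 572.6 × 4 × 1 / 1000 = 1326 kN → 0.75 × 1326 = 995 kN.
Bearing (1.2 l_c t F_u ≤ 2.4 d t F_u): upper limit = 2.4·27·8·430 / 1000 = 222.9 kN.
  Edge l_c = 55 − 30/2 = 40 → r_n = 165.1 kN; interior l_c = 95 − 30 = 65 → r_n = 222.9 kN.
  R_n,bearing = 1·165.1 + 3·222.9 = 833.9 kN → 0.75 × 833.9 = 625 kN.
Bearing governs: 625 kN.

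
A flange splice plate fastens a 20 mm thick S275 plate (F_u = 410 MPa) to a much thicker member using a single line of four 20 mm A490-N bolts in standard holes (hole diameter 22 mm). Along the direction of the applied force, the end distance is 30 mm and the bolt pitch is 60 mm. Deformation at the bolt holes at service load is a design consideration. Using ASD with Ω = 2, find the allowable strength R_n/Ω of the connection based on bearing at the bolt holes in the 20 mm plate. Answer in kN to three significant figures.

654 kN

Per bolt r_n = 1.2 l_c t F_u ≤ 2.4 d t F_u; upper limit = 2.4 × 20 × 20 × 410 / 1000 = 393.6 kN.
Edge bolt: l_c = 30 − 22/2 = 19 mm → 1.2 × 19 × 20 × 410 / 1000 = 187 → r_n = 187 kN.
Interior bolts: l_c = 60 − 22 = 38 mm → 1.2 × 38 × 20 × 410 / 1000 = 373.9 → r_n = 373.9 kN.
R_n = 1 × 187 + 3 × 373.9 = 1309 kN.
Allowable strength R_n/Ω = 1309 / 2 = 654 kN.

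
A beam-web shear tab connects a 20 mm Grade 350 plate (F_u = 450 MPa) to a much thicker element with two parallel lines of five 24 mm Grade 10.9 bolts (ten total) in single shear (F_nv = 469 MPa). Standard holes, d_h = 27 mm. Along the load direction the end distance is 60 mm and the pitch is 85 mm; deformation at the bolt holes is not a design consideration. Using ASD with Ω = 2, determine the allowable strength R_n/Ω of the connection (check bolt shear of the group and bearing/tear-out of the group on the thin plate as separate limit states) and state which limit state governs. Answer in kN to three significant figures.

1060 kN (bolt shear governs)

Bolt shear: A_b = π·24²/4 = 452.4 mm²; R_n = 469 × 452.4 × 10 × 1 / 1000 = 2122 kN → 2122 / 2 = 1060 kN.
Bearing (1.5 l_c t F_u ≤ 3.0 d t F_u): upper limit = 3.0·24·20·450 / 1000 = 648 kN.
  Edge l_c = 60 − 27/2 = 46.5 → r_n = 627.8 kN; interior l_c = 85 − 27 = 58 → r_n = 648 kN.
  R_n,bearing = 2·627.8 + 8·648 = 6440 kN → 6440 / 2 = 3220 kN.
Bolt shear governs: 1060 kN.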